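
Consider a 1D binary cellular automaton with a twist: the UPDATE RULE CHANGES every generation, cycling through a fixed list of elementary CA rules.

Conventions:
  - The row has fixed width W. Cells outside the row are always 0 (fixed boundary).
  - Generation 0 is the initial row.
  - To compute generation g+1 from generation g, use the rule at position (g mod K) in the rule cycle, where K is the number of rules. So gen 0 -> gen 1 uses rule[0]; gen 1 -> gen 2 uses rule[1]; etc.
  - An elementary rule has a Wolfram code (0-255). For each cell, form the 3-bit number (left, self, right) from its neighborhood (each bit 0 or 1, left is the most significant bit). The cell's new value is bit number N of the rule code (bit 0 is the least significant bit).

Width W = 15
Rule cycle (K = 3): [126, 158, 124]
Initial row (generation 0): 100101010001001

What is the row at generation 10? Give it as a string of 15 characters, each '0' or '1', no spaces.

Answer: 110011001111111

Derivation:
Gen 0: 100101010001001
Gen 1 (rule 126): 111111111011111
Gen 2 (rule 158): 111111110011110
Gen 3 (rule 124): 100000011010011
Gen 4 (rule 126): 110000111111111
Gen 5 (rule 158): 101001111111110
Gen 6 (rule 124): 111101000000011
Gen 7 (rule 126): 100111100000111
Gen 8 (rule 158): 111111010001110
Gen 9 (rule 124): 100001111001011
Gen 10 (rule 126): 110011001111111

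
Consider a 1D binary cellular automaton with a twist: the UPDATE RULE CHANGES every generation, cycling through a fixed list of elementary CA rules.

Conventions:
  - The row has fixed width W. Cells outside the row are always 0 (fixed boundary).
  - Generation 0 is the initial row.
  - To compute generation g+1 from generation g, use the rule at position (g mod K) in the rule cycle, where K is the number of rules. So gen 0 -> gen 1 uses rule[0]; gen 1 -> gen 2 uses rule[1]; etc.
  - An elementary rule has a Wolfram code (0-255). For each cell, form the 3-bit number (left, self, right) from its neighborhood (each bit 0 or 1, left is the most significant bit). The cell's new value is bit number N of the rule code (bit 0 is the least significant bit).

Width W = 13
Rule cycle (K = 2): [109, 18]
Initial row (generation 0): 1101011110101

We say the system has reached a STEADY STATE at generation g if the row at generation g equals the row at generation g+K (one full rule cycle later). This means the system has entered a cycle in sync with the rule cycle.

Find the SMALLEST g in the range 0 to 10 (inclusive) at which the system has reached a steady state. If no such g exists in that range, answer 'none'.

Gen 0: 1101011110101
Gen 1 (rule 109): 1111110011111
Gen 2 (rule 18): 0000001100000
Gen 3 (rule 109): 1111101101111
Gen 4 (rule 18): 0000000000000
Gen 5 (rule 109): 1111111111111
Gen 6 (rule 18): 0000000000000
Gen 7 (rule 109): 1111111111111
Gen 8 (rule 18): 0000000000000
Gen 9 (rule 109): 1111111111111
Gen 10 (rule 18): 0000000000000
Gen 11 (rule 109): 1111111111111
Gen 12 (rule 18): 0000000000000

Answer: 4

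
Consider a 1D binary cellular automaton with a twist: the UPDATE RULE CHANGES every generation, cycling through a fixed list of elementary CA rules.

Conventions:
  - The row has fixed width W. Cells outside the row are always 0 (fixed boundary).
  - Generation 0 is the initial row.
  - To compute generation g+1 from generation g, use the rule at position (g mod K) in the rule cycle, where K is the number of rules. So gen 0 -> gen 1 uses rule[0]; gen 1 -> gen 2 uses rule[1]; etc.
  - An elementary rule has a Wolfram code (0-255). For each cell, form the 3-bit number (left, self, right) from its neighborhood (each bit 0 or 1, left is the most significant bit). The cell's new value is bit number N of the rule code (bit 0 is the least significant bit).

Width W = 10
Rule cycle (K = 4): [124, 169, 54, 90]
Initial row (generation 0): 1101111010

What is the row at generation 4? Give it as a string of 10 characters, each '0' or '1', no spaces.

Gen 0: 1101111010
Gen 1 (rule 124): 1111001111
Gen 2 (rule 169): 1110001110
Gen 3 (rule 54): 0001010001
Gen 4 (rule 90): 0010001010

Answer: 0010001010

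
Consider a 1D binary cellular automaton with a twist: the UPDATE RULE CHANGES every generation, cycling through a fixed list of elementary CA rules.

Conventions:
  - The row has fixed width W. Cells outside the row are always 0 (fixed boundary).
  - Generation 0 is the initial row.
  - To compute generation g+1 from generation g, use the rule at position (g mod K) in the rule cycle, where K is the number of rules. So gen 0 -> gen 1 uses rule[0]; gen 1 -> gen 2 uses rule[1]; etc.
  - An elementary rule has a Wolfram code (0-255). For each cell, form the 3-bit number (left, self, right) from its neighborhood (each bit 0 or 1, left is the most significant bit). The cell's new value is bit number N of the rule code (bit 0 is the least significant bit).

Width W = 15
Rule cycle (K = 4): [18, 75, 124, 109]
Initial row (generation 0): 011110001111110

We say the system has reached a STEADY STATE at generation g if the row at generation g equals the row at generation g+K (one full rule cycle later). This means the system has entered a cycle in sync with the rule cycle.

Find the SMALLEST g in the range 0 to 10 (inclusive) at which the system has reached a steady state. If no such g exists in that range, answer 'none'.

Gen 0: 011110001111110
Gen 1 (rule 18): 100001010000001
Gen 2 (rule 75): 001110000111110
Gen 3 (rule 124): 001011000100011
Gen 4 (rule 109): 101111010101011
Gen 5 (rule 18): 000000000000000
Gen 6 (rule 75): 111111111111111
Gen 7 (rule 124): 100000000000001
Gen 8 (rule 109): 101111111111101
Gen 9 (rule 18): 000000000000000
Gen 10 (rule 75): 111111111111111
Gen 11 (rule 124): 100000000000001
Gen 12 (rule 109): 101111111111101
Gen 13 (rule 18): 000000000000000
Gen 14 (rule 75): 111111111111111

Answer: 5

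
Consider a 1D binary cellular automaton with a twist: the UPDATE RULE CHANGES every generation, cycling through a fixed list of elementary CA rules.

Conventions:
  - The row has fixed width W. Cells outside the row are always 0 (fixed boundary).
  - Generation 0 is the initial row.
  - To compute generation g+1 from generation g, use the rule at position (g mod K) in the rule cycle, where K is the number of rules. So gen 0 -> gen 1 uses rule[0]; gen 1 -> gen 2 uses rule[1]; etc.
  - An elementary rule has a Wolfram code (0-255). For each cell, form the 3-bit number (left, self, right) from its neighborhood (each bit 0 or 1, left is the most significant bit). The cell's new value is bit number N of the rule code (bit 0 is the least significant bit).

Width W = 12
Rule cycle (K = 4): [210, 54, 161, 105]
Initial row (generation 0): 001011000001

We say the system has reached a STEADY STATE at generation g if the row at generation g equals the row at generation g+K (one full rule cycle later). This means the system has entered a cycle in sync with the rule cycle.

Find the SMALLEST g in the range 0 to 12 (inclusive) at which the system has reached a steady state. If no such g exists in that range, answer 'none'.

Answer: none

Derivation:
Gen 0: 001011000001
Gen 1 (rule 210): 010001100010
Gen 2 (rule 54): 111010010111
Gen 3 (rule 161): 010100001010
Gen 4 (rule 105): 001001100100
Gen 5 (rule 210): 010110111010
Gen 6 (rule 54): 111001000111
Gen 7 (rule 161): 010000010010
Gen 8 (rule 105): 000111000000
Gen 9 (rule 210): 001011100000
Gen 10 (rule 54): 011100010000
Gen 11 (rule 161): 001001000111
Gen 12 (rule 105): 100000010101
Gen 13 (rule 210): 010000100000
Gen 14 (rule 54): 111001110000
Gen 15 (rule 161): 010000100111
Gen 16 (rule 105): 000110000101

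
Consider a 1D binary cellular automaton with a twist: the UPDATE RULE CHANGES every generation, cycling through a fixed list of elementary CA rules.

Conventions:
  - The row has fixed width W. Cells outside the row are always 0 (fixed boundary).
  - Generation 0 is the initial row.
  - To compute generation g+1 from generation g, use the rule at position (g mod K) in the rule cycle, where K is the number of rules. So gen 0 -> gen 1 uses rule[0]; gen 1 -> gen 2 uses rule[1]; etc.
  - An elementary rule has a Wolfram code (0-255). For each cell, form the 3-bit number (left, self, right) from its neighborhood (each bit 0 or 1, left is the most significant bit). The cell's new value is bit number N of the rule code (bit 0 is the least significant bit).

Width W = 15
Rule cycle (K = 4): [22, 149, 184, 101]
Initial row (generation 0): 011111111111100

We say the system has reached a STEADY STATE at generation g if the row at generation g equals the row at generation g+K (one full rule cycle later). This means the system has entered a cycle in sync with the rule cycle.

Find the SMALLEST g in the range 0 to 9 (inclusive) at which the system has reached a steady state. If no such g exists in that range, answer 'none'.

Answer: none

Derivation:
Gen 0: 011111111111100
Gen 1 (rule 22): 100000000000010
Gen 2 (rule 149): 111111111111011
Gen 3 (rule 184): 111111111110110
Gen 4 (rule 101): 000000000011010
Gen 5 (rule 22): 000000000100011
Gen 6 (rule 149): 111111110111000
Gen 7 (rule 184): 111111101110100
Gen 8 (rule 101): 000000110011101
Gen 9 (rule 22): 000001001100001
Gen 10 (rule 149): 111101100011101
Gen 11 (rule 184): 111011010011010
Gen 12 (rule 101): 001101110001110
Gen 13 (rule 22): 010000001010001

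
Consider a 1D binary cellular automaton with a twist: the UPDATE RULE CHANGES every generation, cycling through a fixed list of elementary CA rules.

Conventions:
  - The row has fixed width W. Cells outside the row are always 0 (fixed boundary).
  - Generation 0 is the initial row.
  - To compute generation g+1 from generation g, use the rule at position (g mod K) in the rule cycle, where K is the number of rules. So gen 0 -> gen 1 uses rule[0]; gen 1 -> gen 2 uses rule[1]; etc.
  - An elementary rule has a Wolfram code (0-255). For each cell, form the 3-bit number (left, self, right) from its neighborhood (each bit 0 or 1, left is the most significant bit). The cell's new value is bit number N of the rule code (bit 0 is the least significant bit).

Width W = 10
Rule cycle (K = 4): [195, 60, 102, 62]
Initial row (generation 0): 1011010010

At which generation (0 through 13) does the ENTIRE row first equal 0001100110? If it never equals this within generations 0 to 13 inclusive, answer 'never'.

Answer: 2

Derivation:
Gen 0: 1011010010
Gen 1 (rule 195): 0001000100
Gen 2 (rule 60): 0001100110
Gen 3 (rule 102): 0010101010
Gen 4 (rule 62): 0111111111
Gen 5 (rule 195): 1011111111
Gen 6 (rule 60): 1110000000
Gen 7 (rule 102): 0010000000
Gen 8 (rule 62): 0111000000
Gen 9 (rule 195): 1011011111
Gen 10 (rule 60): 1110110000
Gen 11 (rule 102): 0011010000
Gen 12 (rule 62): 0110111000
Gen 13 (rule 195): 1010011011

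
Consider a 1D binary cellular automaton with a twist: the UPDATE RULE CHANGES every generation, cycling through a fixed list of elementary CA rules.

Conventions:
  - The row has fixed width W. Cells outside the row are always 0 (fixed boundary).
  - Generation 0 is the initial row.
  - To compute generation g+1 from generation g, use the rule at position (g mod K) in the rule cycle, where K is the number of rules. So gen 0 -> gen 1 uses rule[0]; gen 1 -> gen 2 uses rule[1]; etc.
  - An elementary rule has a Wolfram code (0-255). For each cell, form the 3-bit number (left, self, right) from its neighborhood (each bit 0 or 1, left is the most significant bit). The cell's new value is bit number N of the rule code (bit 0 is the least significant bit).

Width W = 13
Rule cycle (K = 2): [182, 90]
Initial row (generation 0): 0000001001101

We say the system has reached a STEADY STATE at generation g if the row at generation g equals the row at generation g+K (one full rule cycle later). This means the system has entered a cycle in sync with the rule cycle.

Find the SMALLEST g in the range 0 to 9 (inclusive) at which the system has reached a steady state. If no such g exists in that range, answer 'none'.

Gen 0: 0000001001101
Gen 1 (rule 182): 0000011110011
Gen 2 (rule 90): 0000110011111
Gen 3 (rule 182): 0001001101110
Gen 4 (rule 90): 0010111101011
Gen 5 (rule 182): 0111011011100
Gen 6 (rule 90): 1101011010110
Gen 7 (rule 182): 0011100111001
Gen 8 (rule 90): 0110111101110
Gen 9 (rule 182): 1001011010101
Gen 10 (rule 90): 0110011000000
Gen 11 (rule 182): 1001100100000

Answer: none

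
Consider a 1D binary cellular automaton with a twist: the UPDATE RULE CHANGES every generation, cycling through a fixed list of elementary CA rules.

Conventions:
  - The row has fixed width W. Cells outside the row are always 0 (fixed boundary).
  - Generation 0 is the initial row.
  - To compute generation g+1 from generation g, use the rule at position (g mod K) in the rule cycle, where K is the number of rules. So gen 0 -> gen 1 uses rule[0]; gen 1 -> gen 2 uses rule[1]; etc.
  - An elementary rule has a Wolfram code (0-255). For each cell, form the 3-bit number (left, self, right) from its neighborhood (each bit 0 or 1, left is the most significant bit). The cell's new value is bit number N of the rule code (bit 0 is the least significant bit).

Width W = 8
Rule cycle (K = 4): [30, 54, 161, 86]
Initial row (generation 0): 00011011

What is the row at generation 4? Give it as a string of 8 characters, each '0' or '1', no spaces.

Gen 0: 00011011
Gen 1 (rule 30): 00110010
Gen 2 (rule 54): 01001111
Gen 3 (rule 161): 00000110
Gen 4 (rule 86): 00001011

Answer: 00001011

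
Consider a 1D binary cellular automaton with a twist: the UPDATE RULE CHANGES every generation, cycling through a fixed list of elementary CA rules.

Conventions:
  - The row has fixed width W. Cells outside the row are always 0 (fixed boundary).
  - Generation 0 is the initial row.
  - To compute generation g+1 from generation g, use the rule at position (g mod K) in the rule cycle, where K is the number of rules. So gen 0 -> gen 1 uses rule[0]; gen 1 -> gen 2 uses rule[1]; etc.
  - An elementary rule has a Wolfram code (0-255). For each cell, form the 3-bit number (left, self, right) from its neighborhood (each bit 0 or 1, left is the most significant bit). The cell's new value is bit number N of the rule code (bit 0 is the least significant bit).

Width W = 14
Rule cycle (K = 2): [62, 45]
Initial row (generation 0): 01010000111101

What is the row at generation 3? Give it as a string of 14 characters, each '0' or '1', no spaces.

Gen 0: 01010000111101
Gen 1 (rule 62): 11111001100011
Gen 2 (rule 45): 10000001001010
Gen 3 (rule 62): 11000011111111

Answer: 11000011111111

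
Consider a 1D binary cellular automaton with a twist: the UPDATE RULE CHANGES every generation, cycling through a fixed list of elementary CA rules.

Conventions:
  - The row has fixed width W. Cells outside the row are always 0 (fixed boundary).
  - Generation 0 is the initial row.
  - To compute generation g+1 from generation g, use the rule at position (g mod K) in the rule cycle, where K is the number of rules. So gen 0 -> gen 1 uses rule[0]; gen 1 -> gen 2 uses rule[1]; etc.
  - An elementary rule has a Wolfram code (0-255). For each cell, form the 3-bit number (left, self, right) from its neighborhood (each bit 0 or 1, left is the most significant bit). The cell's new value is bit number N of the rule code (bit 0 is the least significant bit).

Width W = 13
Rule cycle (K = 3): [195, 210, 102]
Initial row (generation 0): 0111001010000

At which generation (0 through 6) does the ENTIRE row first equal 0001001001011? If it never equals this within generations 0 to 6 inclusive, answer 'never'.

Answer: 2

Derivation:
Gen 0: 0111001010000
Gen 1 (rule 195): 1011010000111
Gen 2 (rule 210): 0001001001011
Gen 3 (rule 102): 0011011011101
Gen 4 (rule 195): 1101001001100
Gen 5 (rule 210): 0100110110110
Gen 6 (rule 102): 1101011011010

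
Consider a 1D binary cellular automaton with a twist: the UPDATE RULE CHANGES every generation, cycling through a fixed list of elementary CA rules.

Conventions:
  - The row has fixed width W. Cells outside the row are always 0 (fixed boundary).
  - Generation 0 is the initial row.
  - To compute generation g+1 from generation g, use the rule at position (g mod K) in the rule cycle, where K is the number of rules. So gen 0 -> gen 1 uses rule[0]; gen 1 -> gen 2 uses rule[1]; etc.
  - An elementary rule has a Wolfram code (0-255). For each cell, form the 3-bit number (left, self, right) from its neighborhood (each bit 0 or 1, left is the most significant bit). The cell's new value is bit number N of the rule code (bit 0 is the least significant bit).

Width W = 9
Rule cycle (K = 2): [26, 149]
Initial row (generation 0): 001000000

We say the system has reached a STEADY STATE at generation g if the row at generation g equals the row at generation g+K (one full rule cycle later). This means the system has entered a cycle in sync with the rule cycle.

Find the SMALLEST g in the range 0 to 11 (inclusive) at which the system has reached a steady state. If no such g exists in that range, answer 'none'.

Gen 0: 001000000
Gen 1 (rule 26): 010100000
Gen 2 (rule 149): 010111111
Gen 3 (rule 26): 100100000
Gen 4 (rule 149): 110111111
Gen 5 (rule 26): 100100000
Gen 6 (rule 149): 110111111
Gen 7 (rule 26): 100100000
Gen 8 (rule 149): 110111111
Gen 9 (rule 26): 100100000
Gen 10 (rule 149): 110111111
Gen 11 (rule 26): 100100000
Gen 12 (rule 149): 110111111
Gen 13 (rule 26): 100100000

Answer: 3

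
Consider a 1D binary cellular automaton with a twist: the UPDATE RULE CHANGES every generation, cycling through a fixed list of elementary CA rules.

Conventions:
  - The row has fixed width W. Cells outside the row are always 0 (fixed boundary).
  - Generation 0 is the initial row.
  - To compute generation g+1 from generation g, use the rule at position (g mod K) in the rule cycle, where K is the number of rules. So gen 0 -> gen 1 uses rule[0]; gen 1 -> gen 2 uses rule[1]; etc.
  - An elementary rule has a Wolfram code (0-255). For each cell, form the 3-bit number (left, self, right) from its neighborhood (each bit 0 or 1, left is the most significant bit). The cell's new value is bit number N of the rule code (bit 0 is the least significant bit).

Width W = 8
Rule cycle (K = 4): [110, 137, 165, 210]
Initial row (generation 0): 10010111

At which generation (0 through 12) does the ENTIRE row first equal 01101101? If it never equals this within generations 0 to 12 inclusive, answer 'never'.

Answer: 4

Derivation:
Gen 0: 10010111
Gen 1 (rule 110): 10111101
Gen 2 (rule 137): 00111000
Gen 3 (rule 165): 10010011
Gen 4 (rule 210): 01101101
Gen 5 (rule 110): 11111111
Gen 6 (rule 137): 11111110
Gen 7 (rule 165): 01111100
Gen 8 (rule 210): 10111110
Gen 9 (rule 110): 11100010
Gen 10 (rule 137): 11001000
Gen 11 (rule 165): 00001011
Gen 12 (rule 210): 00010001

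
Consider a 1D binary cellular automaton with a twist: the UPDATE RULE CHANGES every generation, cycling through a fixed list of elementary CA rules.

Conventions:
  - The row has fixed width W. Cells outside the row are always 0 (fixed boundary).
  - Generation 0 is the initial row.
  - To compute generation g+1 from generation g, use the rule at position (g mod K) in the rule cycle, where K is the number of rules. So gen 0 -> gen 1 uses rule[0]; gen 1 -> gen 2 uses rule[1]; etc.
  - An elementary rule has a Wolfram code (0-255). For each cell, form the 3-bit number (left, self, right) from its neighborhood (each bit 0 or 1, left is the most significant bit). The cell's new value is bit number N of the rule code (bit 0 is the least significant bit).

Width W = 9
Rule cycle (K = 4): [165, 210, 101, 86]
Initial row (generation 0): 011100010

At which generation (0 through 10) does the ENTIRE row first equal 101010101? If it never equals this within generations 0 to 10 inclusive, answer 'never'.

Gen 0: 011100010
Gen 1 (rule 165): 001001010
Gen 2 (rule 210): 010110001
Gen 3 (rule 101): 011010101
Gen 4 (rule 86): 101010101
Gen 5 (rule 165): 111111111
Gen 6 (rule 210): 011111111
Gen 7 (rule 101): 000000001
Gen 8 (rule 86): 000000011
Gen 9 (rule 165): 111111000
Gen 10 (rule 210): 011111100

Answer: 4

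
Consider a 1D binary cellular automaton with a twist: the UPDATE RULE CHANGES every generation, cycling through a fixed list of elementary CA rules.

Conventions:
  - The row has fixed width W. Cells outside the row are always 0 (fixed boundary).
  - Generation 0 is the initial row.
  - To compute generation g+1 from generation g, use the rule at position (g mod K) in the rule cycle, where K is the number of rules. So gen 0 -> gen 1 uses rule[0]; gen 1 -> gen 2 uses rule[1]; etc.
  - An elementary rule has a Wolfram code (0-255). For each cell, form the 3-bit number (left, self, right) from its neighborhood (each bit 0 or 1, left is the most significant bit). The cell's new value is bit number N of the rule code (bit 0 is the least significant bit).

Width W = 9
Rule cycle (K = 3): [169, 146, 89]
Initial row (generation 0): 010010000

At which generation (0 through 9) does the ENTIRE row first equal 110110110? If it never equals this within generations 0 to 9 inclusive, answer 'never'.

Answer: never

Derivation:
Gen 0: 010010000
Gen 1 (rule 169): 000000111
Gen 2 (rule 146): 000001010
Gen 3 (rule 89): 111100001
Gen 4 (rule 169): 111001100
Gen 5 (rule 146): 010110010
Gen 6 (rule 89): 000111001
Gen 7 (rule 169): 110110000
Gen 8 (rule 146): 000001000
Gen 9 (rule 89): 111100111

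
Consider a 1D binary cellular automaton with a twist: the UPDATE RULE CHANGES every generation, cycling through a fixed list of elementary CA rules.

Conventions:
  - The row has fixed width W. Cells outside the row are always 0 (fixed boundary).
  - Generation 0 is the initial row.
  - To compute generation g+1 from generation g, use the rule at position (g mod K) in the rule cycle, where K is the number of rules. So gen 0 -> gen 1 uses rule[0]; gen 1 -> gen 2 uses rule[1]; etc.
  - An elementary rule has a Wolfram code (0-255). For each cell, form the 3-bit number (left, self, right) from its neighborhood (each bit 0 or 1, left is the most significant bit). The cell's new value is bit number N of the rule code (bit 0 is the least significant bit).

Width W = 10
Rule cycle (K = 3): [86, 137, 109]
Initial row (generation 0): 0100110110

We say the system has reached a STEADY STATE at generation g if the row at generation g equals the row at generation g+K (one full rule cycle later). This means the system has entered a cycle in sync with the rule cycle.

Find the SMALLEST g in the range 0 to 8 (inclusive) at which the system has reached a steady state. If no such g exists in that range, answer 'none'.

Gen 0: 0100110110
Gen 1 (rule 86): 1111010011
Gen 2 (rule 137): 1110000010
Gen 3 (rule 109): 1010111010
Gen 4 (rule 86): 1010001011
Gen 5 (rule 137): 0000100010
Gen 6 (rule 109): 1110101010
Gen 7 (rule 86): 0010101011
Gen 8 (rule 137): 1000000010
Gen 9 (rule 109): 1011111010
Gen 10 (rule 86): 1000001011
Gen 11 (rule 137): 0011100010

Answer: none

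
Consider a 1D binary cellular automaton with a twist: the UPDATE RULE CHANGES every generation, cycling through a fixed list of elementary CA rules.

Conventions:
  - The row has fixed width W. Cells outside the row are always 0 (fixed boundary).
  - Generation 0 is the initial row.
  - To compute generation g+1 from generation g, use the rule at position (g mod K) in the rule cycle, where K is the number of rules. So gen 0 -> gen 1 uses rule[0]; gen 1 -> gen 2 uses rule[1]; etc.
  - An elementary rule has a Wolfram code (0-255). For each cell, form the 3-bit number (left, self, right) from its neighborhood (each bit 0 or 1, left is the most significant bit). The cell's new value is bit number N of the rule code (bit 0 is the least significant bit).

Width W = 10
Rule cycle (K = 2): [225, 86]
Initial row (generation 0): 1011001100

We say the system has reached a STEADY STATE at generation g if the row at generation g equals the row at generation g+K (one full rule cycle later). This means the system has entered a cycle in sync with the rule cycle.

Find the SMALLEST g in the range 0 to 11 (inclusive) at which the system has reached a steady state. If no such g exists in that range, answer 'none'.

Answer: none

Derivation:
Gen 0: 1011001100
Gen 1 (rule 225): 0101000101
Gen 2 (rule 86): 1101101101
Gen 3 (rule 225): 0110110110
Gen 4 (rule 86): 1010010011
Gen 5 (rule 225): 0100000001
Gen 6 (rule 86): 1110000011
Gen 7 (rule 225): 0110111001
Gen 8 (rule 86): 1010001111
Gen 9 (rule 225): 0100100111
Gen 10 (rule 86): 1111111001
Gen 11 (rule 225): 0111111000
Gen 12 (rule 86): 1000001100
Gen 13 (rule 225): 0011100101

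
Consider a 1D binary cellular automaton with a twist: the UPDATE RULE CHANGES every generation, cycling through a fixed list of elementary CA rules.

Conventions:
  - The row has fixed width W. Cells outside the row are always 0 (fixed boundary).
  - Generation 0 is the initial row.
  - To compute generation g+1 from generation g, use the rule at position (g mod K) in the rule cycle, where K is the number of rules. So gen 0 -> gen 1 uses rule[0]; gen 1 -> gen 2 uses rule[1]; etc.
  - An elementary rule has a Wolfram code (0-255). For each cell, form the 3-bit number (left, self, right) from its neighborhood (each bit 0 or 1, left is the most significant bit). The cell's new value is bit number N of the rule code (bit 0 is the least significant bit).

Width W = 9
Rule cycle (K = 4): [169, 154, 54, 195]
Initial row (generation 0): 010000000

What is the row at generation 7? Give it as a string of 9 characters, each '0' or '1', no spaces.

Gen 0: 010000000
Gen 1 (rule 169): 000111111
Gen 2 (rule 154): 001111110
Gen 3 (rule 54): 010000001
Gen 4 (rule 195): 100111110
Gen 5 (rule 169): 000111100
Gen 6 (rule 154): 001111010
Gen 7 (rule 54): 010000111

Answer: 010000111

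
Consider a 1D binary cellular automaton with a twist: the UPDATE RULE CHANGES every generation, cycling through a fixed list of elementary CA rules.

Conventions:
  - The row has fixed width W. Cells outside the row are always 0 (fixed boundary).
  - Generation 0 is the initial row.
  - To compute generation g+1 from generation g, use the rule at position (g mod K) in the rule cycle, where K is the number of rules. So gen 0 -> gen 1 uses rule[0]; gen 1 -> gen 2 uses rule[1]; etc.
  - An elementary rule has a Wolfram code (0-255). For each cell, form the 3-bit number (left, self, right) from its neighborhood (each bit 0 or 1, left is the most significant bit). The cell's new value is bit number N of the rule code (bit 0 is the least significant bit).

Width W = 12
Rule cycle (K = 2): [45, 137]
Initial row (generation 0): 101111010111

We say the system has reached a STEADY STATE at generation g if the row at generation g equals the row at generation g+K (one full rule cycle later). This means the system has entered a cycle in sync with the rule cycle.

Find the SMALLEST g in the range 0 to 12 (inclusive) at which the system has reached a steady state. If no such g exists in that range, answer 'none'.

Gen 0: 101111010111
Gen 1 (rule 45): 111000111100
Gen 2 (rule 137): 110010111001
Gen 3 (rule 45): 100011100001
Gen 4 (rule 137): 001011001100
Gen 5 (rule 45): 101110001001
Gen 6 (rule 137): 001100100000
Gen 7 (rule 45): 101000101111
Gen 8 (rule 137): 000010001110
Gen 9 (rule 45): 111010101000
Gen 10 (rule 137): 110000000011
Gen 11 (rule 45): 100111111010
Gen 12 (rule 137): 000111110000
Gen 13 (rule 45): 110100000111
Gen 14 (rule 137): 100001110110

Answer: none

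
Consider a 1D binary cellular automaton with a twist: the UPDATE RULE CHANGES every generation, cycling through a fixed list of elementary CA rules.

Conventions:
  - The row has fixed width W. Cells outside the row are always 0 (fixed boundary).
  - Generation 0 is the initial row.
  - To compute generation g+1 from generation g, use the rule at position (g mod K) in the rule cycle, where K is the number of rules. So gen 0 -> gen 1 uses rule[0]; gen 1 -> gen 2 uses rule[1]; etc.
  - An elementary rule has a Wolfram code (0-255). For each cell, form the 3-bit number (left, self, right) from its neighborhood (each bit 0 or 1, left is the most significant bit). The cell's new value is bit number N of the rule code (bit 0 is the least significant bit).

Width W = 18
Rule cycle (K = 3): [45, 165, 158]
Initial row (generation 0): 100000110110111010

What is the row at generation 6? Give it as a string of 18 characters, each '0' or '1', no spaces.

Answer: 110110110110111101

Derivation:
Gen 0: 100000110110111010
Gen 1 (rule 45): 101110101101100110
Gen 2 (rule 165): 110101110010000000
Gen 3 (rule 158): 100101101111000000
Gen 4 (rule 45): 100111011000011111
Gen 5 (rule 165): 100010100011001110
Gen 6 (rule 158): 110110110110111101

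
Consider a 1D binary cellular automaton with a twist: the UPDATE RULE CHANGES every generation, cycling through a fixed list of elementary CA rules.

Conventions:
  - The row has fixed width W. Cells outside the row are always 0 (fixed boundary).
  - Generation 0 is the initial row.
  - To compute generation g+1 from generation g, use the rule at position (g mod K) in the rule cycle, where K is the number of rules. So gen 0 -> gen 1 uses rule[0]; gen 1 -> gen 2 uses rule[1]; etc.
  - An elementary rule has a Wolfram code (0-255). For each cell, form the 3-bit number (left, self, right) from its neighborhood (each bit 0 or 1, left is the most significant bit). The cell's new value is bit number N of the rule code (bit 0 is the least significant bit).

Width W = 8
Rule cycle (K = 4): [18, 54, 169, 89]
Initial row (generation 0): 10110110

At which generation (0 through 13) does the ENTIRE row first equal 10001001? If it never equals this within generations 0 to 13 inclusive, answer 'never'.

Gen 0: 10110110
Gen 1 (rule 18): 00000001
Gen 2 (rule 54): 00000011
Gen 3 (rule 169): 11111010
Gen 4 (rule 89): 10001001
Gen 5 (rule 18): 01010110
Gen 6 (rule 54): 11111001
Gen 7 (rule 169): 11110000
Gen 8 (rule 89): 10011111
Gen 9 (rule 18): 01100000
Gen 10 (rule 54): 10010000
Gen 11 (rule 169): 00000111
Gen 12 (rule 89): 11110101
Gen 13 (rule 18): 00000000

Answer: 4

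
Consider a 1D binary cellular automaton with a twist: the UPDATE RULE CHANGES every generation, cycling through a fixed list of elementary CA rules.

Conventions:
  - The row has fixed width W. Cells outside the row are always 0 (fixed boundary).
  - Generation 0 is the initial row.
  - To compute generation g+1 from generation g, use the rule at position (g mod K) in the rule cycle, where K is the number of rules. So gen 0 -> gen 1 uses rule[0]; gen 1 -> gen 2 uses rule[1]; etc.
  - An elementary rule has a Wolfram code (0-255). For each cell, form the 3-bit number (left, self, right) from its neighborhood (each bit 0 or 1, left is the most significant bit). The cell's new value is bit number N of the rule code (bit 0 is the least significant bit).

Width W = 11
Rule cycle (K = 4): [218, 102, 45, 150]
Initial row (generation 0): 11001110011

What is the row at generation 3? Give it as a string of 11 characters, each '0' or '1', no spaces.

Gen 0: 11001110011
Gen 1 (rule 218): 11111111111
Gen 2 (rule 102): 00000000001
Gen 3 (rule 45): 11111111101

Answer: 11111111101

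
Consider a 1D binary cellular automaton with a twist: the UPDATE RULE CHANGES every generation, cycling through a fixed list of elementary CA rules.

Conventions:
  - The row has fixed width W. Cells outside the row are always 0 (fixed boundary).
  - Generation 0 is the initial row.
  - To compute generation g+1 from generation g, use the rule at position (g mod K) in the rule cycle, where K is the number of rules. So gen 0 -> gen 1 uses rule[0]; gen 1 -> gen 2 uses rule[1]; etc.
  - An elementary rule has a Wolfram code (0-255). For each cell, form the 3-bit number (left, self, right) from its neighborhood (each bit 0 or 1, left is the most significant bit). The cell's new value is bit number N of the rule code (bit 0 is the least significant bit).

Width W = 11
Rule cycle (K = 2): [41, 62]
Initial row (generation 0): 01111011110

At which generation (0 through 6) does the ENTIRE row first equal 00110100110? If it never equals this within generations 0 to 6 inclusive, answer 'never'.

Answer: never

Derivation:
Gen 0: 01111011110
Gen 1 (rule 41): 01000110000
Gen 2 (rule 62): 11101101000
Gen 3 (rule 41): 10011010011
Gen 4 (rule 62): 11110111110
Gen 5 (rule 41): 10001100000
Gen 6 (rule 62): 11011010000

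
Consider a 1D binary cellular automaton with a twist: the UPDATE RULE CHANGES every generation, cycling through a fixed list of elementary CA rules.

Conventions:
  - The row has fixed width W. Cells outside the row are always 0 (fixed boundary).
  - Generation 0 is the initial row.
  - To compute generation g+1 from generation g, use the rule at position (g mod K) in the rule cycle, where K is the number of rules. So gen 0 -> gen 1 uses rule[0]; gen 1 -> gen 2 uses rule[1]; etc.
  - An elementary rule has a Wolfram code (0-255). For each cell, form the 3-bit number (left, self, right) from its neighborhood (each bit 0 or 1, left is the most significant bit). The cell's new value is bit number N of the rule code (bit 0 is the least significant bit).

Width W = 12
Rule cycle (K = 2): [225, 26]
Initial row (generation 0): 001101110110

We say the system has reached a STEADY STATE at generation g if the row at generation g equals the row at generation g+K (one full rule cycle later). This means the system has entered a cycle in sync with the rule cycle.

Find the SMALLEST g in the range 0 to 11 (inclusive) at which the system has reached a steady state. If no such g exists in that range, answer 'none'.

Answer: 3

Derivation:
Gen 0: 001101110110
Gen 1 (rule 225): 100110111010
Gen 2 (rule 26): 011100100001
Gen 3 (rule 225): 001100001100
Gen 4 (rule 26): 011010011010
Gen 5 (rule 225): 001100001100
Gen 6 (rule 26): 011010011010
Gen 7 (rule 225): 001100001100
Gen 8 (rule 26): 011010011010
Gen 9 (rule 225): 001100001100
Gen 10 (rule 26): 011010011010
Gen 11 (rule 225): 001100001100
Gen 12 (rule 26): 011010011010
Gen 13 (rule 225): 001100001100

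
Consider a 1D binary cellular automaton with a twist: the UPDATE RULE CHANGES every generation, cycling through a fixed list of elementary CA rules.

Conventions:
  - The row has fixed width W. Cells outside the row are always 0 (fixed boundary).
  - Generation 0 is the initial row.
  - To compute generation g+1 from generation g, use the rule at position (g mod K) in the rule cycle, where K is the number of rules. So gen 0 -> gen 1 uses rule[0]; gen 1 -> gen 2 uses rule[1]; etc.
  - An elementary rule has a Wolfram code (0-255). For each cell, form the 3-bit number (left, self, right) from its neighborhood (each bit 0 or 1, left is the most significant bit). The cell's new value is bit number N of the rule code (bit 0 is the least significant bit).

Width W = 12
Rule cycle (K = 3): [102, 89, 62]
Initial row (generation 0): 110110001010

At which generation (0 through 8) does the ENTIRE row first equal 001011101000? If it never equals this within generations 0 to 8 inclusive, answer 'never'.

Answer: never

Derivation:
Gen 0: 110110001010
Gen 1 (rule 102): 011010011110
Gen 2 (rule 89): 011001010011
Gen 3 (rule 62): 110111111110
Gen 4 (rule 102): 011000000010
Gen 5 (rule 89): 011111111001
Gen 6 (rule 62): 110000000111
Gen 7 (rule 102): 010000001001
Gen 8 (rule 89): 001111100100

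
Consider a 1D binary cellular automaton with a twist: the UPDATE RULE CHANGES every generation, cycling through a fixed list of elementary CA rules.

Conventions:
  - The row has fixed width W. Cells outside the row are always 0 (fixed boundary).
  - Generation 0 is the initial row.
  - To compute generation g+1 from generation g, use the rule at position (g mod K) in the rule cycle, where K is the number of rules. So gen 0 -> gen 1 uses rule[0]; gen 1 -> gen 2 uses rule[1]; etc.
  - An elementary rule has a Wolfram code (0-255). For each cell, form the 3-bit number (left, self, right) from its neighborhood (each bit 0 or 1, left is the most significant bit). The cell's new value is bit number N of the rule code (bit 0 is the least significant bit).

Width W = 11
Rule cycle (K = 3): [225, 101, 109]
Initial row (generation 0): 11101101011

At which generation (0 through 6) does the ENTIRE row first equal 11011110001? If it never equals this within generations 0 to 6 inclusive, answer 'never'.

Answer: 3

Derivation:
Gen 0: 11101101011
Gen 1 (rule 225): 01110110101
Gen 2 (rule 101): 00011011111
Gen 3 (rule 109): 11011110001
Gen 4 (rule 225): 01101110100
Gen 5 (rule 101): 00110011101
Gen 6 (rule 109): 10110010111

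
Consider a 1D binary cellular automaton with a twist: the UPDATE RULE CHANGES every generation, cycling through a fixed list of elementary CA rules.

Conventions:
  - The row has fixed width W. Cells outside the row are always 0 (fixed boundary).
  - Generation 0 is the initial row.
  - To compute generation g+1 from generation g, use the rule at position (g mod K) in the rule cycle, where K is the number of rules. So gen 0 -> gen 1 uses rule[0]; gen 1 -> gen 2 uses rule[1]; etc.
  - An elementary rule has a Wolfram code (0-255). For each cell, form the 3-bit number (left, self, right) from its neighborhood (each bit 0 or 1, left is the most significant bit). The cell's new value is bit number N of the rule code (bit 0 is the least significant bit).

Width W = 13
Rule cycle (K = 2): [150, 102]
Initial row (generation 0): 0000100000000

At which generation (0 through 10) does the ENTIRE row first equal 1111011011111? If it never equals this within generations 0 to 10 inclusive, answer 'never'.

Gen 0: 0000100000000
Gen 1 (rule 150): 0001110000000
Gen 2 (rule 102): 0010010000000
Gen 3 (rule 150): 0111111000000
Gen 4 (rule 102): 1000001000000
Gen 5 (rule 150): 1100011100000
Gen 6 (rule 102): 0100100100000
Gen 7 (rule 150): 1111111110000
Gen 8 (rule 102): 0000000010000
Gen 9 (rule 150): 0000000111000
Gen 10 (rule 102): 0000001001000

Answer: never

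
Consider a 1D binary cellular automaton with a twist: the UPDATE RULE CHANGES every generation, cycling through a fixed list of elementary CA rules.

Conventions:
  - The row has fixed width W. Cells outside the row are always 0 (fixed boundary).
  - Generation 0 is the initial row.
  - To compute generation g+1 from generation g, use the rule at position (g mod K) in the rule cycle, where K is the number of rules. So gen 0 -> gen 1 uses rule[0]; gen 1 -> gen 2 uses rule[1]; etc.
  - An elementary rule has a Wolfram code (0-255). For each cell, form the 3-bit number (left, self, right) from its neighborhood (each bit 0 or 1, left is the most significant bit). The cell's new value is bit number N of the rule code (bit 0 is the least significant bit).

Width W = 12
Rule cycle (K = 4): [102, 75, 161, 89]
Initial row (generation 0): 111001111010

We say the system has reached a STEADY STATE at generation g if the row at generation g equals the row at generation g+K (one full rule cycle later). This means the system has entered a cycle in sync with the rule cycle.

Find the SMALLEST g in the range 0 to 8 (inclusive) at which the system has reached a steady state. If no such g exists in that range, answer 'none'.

Gen 0: 111001111010
Gen 1 (rule 102): 001010001110
Gen 2 (rule 75): 110000111010
Gen 3 (rule 161): 000110010100
Gen 4 (rule 89): 110111000011
Gen 5 (rule 102): 011001000101
Gen 6 (rule 75): 111010011000
Gen 7 (rule 161): 010100000011
Gen 8 (rule 89): 000011111011
Gen 9 (rule 102): 000100001101
Gen 10 (rule 75): 111001111100
Gen 11 (rule 161): 010000111001
Gen 12 (rule 89): 001110101100

Answer: none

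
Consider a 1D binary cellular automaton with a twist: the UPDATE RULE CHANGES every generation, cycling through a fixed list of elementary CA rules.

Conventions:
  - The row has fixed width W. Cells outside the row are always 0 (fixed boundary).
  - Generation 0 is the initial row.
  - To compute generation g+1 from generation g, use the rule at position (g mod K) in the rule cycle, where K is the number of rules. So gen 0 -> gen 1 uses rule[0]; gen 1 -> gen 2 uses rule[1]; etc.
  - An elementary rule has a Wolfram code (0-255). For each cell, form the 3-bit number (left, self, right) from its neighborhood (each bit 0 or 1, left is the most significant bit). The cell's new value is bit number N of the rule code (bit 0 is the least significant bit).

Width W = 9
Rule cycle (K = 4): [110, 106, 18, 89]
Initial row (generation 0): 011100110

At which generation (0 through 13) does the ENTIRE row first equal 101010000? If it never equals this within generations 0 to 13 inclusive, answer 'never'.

Gen 0: 011100110
Gen 1 (rule 110): 110101110
Gen 2 (rule 106): 111011010
Gen 3 (rule 18): 000000001
Gen 4 (rule 89): 111111100
Gen 5 (rule 110): 100000100
Gen 6 (rule 106): 000001000
Gen 7 (rule 18): 000010100
Gen 8 (rule 89): 111000011
Gen 9 (rule 110): 101000111
Gen 10 (rule 106): 010001101
Gen 11 (rule 18): 101010000
Gen 12 (rule 89): 000001111
Gen 13 (rule 110): 000011001

Answer: 11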